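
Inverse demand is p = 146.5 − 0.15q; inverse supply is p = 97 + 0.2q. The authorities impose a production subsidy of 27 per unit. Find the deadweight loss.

1041.43

Competitive equilibrium: 146.5 − 0.15q = 97 + 0.2q → q* = 141.4286, p* = 125.2857.
The subsidy lowers effective supply by 27: p = 70 + 0.2q.
New quantity: 146.5 − 0.15q = 70 + 0.2q → q' = 218.5714.
Overproduction Δq = 218.5714 − 141.4286 = 77.1428; wedge = subsidy = 27.
The triangle = ½ × 77.1428 × 27 = 1041.43.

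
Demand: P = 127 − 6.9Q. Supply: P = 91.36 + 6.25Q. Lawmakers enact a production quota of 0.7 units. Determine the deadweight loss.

26.57

Competitive equilibrium: 127 − 6.9Q = 91.36 + 6.25Q → Q* = 2.7103, P* = 108.2992.
At Q = 0.7: demand price = 127 − 6.9·0.7 = 122.17; supply price = 91.36 + 6.25·0.7 = 95.735.
ΔQ = 2.7103 − 0.7 = 2.0103; wedge = 122.17 − 95.735 = 26.435.
DWL = ½ × 2.0103 × 26.435 = 26.57.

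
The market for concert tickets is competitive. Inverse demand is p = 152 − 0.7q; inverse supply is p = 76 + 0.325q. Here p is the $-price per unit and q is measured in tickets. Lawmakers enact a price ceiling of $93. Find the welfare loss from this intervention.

$244.42

Competitive equilibrium: 152 − 0.7q = 76 + 0.325q → q* = 74.1463, p* = 100.0976.
At the ceiling p = 93, quantity supplied = (93 − 76)/0.325 = 52.3077.
Willingness to pay at q' = 52.3077: 152 − 0.7·52.3077 = 115.3846.
Δq = 74.1463 − 52.3077 = 21.8386; wedge = 115.3846 − 93 = 22.3846.
The triangle = ½ × 21.8386 × 22.3846 = $244.42.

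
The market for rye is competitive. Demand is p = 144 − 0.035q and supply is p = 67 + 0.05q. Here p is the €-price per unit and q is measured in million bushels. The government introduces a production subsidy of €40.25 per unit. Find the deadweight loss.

Competitive equilibrium: 144 − 0.035q = 67 + 0.05q → q* = 905.8824, p* = 112.2941.
The subsidy lowers effective supply by 40.25: p = 26.75 + 0.05q.
New quantity: 144 − 0.035q = 26.75 + 0.05q → q' = 1379.4118.
Overproduction Δq = 1379.4118 − 905.8824 = 473.5294; wedge = subsidy = 40.25.
Welfare loss = ½ × 473.5294 × 40.25 = €9529.78 million.

€9529.78 million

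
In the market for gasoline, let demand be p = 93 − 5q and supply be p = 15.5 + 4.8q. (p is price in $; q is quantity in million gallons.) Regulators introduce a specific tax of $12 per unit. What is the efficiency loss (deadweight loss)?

Competitive equilibrium: 93 − 5q = 15.5 + 4.8q → q* = 7.9082, p* = 53.4592.
With the tax, the buyer price exceeds the seller price by 12: (93 − 5q) − (15.5 + 4.8q) = 12 → q' = 6.6837.
Δq = 7.9082 − 6.6837 = 1.2245; the wedge equals the tax, 12.
The triangle = ½ × 1.2245 × 12 = $7.35 million.

$7.35 million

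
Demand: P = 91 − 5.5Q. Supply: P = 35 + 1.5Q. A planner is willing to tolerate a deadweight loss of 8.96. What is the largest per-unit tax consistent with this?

11.2

Competitive equilibrium: 91 − 5.5Q = 35 + 1.5Q → Q* = 8, P* = 47.
A tax t gives ΔQ = t/7 and wedge t, so DWL = t²/14.
t²/14 = 8.96 → t² = 125.44 → t = 11.2.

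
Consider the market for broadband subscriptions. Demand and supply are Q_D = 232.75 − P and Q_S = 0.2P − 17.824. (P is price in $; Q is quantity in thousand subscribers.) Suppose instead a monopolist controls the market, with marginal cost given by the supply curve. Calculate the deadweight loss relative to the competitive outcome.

In inverse form: demand P = 232.75 − Q, supply P = 89.12 + 5Q.
Competitive equilibrium: 232.75 − Q = 89.12 + 5Q → Q* = 23.9383, P* = 208.8117.
Marginal revenue: MR = 232.75 − 2Q. Set MR = MC: 232.75 − 2Q = 89.12 + 5Q → Q_m = 20.5186.
Price P_m = 232.75 − 1·20.5186 = 212.2314; MC(Q_m) = 89.12 + 5·20.5186 = 191.713.
Competitive Q* = 23.9383, so ΔQ = 3.4197; wedge = 212.2314 − 191.713 = 20.5184.
The triangle = ½ × 3.4197 × 20.5184 = $35.08 thousand.

$35.08 thousand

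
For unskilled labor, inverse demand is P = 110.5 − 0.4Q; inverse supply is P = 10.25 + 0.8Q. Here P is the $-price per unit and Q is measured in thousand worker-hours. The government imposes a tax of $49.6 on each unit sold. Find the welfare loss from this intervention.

Competitive equilibrium: 110.5 − 0.4Q = 10.25 + 0.8Q → Q* = 83.5417, P* = 77.0833.
With the tax, the buyer price exceeds the seller price by 49.6: (110.5 − 0.4Q) − (10.25 + 0.8Q) = 49.6 → Q' = 42.2083.
ΔQ = 83.5417 − 42.2083 = 41.3334; the wedge equals the tax, 49.6.
Deadweight loss = ½ × 41.3334 × 49.6 = $1025.07 thousand.

$1025.07 thousand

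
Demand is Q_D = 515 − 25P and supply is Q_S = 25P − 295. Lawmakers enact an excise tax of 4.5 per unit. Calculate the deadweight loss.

In inverse form: demand P = 20.6 − 0.04Q, supply P = 11.8 + 0.04Q.
Competitive equilibrium: 20.6 − 0.04Q = 11.8 + 0.04Q → Q* = 110, P* = 16.2.
With the tax, the buyer price exceeds the seller price by 4.5: (20.6 − 0.04Q) − (11.8 + 0.04Q) = 4.5 → Q' = 53.75.
ΔQ = 110 − 53.75 = 56.25; the wedge equals the tax, 4.5.
The triangle = ½ × 56.25 × 4.5 = 126.56.

126.56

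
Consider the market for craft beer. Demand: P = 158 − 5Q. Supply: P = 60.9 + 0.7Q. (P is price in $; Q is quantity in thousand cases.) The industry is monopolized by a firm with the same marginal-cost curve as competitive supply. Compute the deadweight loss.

Competitive equilibrium: 158 − 5Q = 60.9 + 0.7Q → Q* = 17.03509, P* = 72.82456.
Marginal revenue: MR = 158 − 10Q. Set MR = MC: 158 − 10Q = 60.9 + 0.7Q → Q_m = 9.07477.
Price P_m = 158 − 5·9.07477 = 112.62615; MC(Q_m) = 60.9 + 0.7·9.07477 = 67.25234.
Competitive Q* = 17.03509, so ΔQ = 7.96032; wedge = 112.62615 − 67.25234 = 45.37381.
The triangle = ½ × 7.96032 × 45.37381 = $180.60 thousand.

$180.60 thousand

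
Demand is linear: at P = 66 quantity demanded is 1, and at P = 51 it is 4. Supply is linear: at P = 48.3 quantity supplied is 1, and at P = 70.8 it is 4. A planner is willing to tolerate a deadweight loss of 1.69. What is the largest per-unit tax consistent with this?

6.5

Demand slope = (51 − 66)/(4 − 1) = −5, so P = 71 − 5Q.
Supply slope = (70.8 − 48.3)/(4 − 1) = 7.5, so P = 40.8 + 7.5Q.
Competitive equilibrium: 71 − 5Q = 40.8 + 7.5Q → Q* = 2.416, P* = 58.92.
A tax t gives ΔQ = t/12.5 and wedge t, so DWL = t²/25.
t²/25 = 1.69 → t² = 42.25 → t = 6.5.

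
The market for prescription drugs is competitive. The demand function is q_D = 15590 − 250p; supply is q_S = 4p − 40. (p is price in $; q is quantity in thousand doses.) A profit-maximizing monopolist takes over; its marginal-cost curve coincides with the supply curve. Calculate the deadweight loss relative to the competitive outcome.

$1.30 thousand

In inverse form: demand p = 62.36 − 0.004q, supply p = 10 + 0.25q.
Competitive equilibrium: 62.36 − 0.004q = 10 + 0.25q → q* = 206.1417, p* = 61.5354.
Marginal revenue: MR = 62.36 − 0.008q. Set MR = MC: 62.36 − 0.008q = 10 + 0.25q → q_m = 202.9457.
Price p_m = 62.36 − 0.004·202.9457 = 61.5482; MC(q_m) = 10 + 0.25·202.9457 = 60.7364.
Competitive q* = 206.1417, so Δq = 3.196; wedge = 61.5482 − 60.7364 = 0.8118.
DWL = ½ × 3.196 × 0.8118 = $1.30 thousand.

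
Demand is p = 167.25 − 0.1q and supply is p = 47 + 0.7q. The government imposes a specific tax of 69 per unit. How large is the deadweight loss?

Competitive equilibrium: 167.25 − 0.1q = 47 + 0.7q → q* = 150.3125, p* = 152.2188.
With the tax, the buyer price exceeds the seller price by 69: (167.25 − 0.1q) − (47 + 0.7q) = 69 → q' = 64.0625.
Δq = 150.3125 − 64.0625 = 86.25; the wedge equals the tax, 69.
Welfare loss = ½ × 86.25 × 69 = 2975.625.

2975.625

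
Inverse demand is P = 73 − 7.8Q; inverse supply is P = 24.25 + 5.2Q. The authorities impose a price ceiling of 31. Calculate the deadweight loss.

Competitive equilibrium: 73 − 7.8Q = 24.25 + 5.2Q → Q* = 3.75, P* = 43.75.
At the ceiling P = 31, quantity supplied = (31 − 24.25)/5.2 = 1.2981.
Willingness to pay at Q' = 1.2981: 73 − 7.8·1.2981 = 62.8748.
ΔQ = 3.75 − 1.2981 = 2.4519; wedge = 62.8748 − 31 = 31.8748.
DWL = ½ × 2.4519 × 31.8748 = 39.08.

39.08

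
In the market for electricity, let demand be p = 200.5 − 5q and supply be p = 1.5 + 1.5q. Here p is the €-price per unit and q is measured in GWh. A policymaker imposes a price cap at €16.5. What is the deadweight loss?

€1381.23

Competitive equilibrium: 200.5 − 5q = 1.5 + 1.5q → q* = 30.6154, p* = 47.4231.
At the ceiling p = 16.5, quantity supplied = (16.5 − 1.5)/1.5 = 10.
Willingness to pay at q' = 10: 200.5 − 5·10 = 150.5.
Δq = 30.6154 − 10 = 20.6154; wedge = 150.5 − 16.5 = 134.
Welfare loss = ½ × 20.6154 × 134 = €1381.23.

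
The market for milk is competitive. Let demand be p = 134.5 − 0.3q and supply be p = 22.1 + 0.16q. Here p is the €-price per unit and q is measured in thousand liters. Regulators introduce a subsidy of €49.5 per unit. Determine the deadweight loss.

€2663.32 thousand

Competitive equilibrium: 134.5 − 0.3q = 22.1 + 0.16q → q* = 244.3478, p* = 61.1957.
The subsidy lowers effective supply by 49.5: p = 0.16q − 27.4.
New quantity: 134.5 − 0.3q = 0.16q − 27.4 → q' = 351.9565.
Overproduction Δq = 351.9565 − 244.3478 = 107.6087; wedge = subsidy = 49.5.
DWL = ½ × 107.6087 × 49.5 = €2663.32 thousand.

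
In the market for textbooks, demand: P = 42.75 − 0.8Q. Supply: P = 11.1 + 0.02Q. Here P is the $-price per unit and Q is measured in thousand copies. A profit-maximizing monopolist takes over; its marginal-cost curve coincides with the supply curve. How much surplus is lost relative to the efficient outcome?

$148.95 thousand

Competitive equilibrium: 42.75 − 0.8Q = 11.1 + 0.02Q → Q* = 38.59756, P* = 11.87195.
Marginal revenue: MR = 42.75 − 1.6Q. Set MR = MC: 42.75 − 1.6Q = 11.1 + 0.02Q → Q_m = 19.53704.
Price P_m = 42.75 − 0.8·19.53704 = 27.12037; MC(Q_m) = 11.1 + 0.02·19.53704 = 11.49074.
Competitive Q* = 38.59756, so ΔQ = 19.06052; wedge = 27.12037 − 11.49074 = 15.62963.
Welfare loss = ½ × 19.06052 × 15.62963 = $148.95 thousand.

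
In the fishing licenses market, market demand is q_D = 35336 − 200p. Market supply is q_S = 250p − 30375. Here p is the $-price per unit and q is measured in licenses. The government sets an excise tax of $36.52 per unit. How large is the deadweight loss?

In inverse form: demand p = 176.68 − 0.005q, supply p = 121.5 + 0.004q.
Competitive equilibrium: 176.68 − 0.005q = 121.5 + 0.004q → q* = 6131.1111, p* = 146.0244.
With the tax, the buyer price exceeds the seller price by 36.52: (176.68 − 0.005q) − (121.5 + 0.004q) = 36.52 → q' = 2073.3333.
Δq = 6131.1111 − 2073.3333 = 4057.7778; the wedge equals the tax, 36.52.
Deadweight loss = ½ × 4057.7778 × 36.52 = $74095.02.

$74095.02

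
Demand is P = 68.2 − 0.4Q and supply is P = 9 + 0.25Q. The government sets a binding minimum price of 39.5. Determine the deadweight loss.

121.40

Competitive equilibrium: 68.2 − 0.4Q = 9 + 0.25Q → Q* = 91.0769, P* = 31.7692.
At the floor P = 39.5, quantity demanded = (68.2 − 39.5)/0.4 = 71.75.
Sellers' marginal cost at Q' = 71.75: 9 + 0.25·71.75 = 26.9375.
ΔQ = 91.0769 − 71.75 = 19.3269; wedge = 39.5 − 26.9375 = 12.5625.
DWL = ½ × 19.3269 × 12.5625 = 121.40.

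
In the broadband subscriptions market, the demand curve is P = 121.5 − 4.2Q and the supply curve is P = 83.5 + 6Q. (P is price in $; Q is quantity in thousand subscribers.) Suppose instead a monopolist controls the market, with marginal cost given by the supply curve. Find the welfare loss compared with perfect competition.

$6.02 thousand

Competitive equilibrium: 121.5 − 4.2Q = 83.5 + 6Q → Q* = 3.7255, P* = 105.8529.
Marginal revenue: MR = 121.5 − 8.4Q. Set MR = MC: 121.5 − 8.4Q = 83.5 + 6Q → Q_m = 2.6389.
Price P_m = 121.5 − 4.2·2.6389 = 110.4166; MC(Q_m) = 83.5 + 6·2.6389 = 99.3334.
Competitive Q* = 3.7255, so ΔQ = 1.0866; wedge = 110.4166 − 99.3334 = 11.0832.
The triangle = ½ × 1.0866 × 11.0832 = $6.02 thousand.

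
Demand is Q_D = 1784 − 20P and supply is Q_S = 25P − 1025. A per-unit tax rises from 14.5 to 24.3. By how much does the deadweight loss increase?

In inverse form: demand P = 89.2 − 0.05Q, supply P = 41 + 0.04Q.
Competitive equilibrium: 89.2 − 0.05Q = 41 + 0.04Q → Q* = 535.5556, P* = 62.4222.
For a per-unit tax t: ΔQ = t/0.09, so DWL = ½·t·(t/0.09) = t²/0.18.
At t = 14.5: DWL = 1168.056. At t = 24.3: DWL = 3280.5.
Increase = 3280.5 − 1168.056 = 2112.44.

2112.44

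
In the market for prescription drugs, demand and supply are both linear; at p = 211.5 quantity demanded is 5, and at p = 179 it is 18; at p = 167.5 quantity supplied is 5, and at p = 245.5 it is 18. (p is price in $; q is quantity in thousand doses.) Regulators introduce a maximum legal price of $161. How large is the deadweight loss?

Demand slope = (179 − 211.5)/(18 − 5) = −2.5, so p = 224 − 2.5q.
Supply slope = (245.5 − 167.5)/(18 − 5) = 6, so p = 137.5 + 6q.
Competitive equilibrium: 224 − 2.5q = 137.5 + 6q → q* = 10.1765, p* = 198.5588.
At the ceiling p = 161, quantity supplied = (161 − 137.5)/6 = 3.9167.
Willingness to pay at q' = 3.9167: 224 − 2.5·3.9167 = 214.2083.
Δq = 10.1765 − 3.9167 = 6.2598; wedge = 214.2083 − 161 = 53.2083.
The triangle = ½ × 6.2598 × 53.2083 = $166.54 thousand.

$166.54 thousand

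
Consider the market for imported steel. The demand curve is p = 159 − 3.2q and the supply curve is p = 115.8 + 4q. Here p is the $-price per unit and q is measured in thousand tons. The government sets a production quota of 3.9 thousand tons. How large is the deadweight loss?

Competitive equilibrium: 159 − 3.2q = 115.8 + 4q → q* = 6, p* = 139.8.
At q = 3.9: demand price = 159 − 3.2·3.9 = 146.52; supply price = 115.8 + 4·3.9 = 131.4.
Δq = 6 − 3.9 = 2.1; wedge = 146.52 − 131.4 = 15.12.
DWL = ½ × 2.1 × 15.12 = $15.876 thousand.

$15.876 thousand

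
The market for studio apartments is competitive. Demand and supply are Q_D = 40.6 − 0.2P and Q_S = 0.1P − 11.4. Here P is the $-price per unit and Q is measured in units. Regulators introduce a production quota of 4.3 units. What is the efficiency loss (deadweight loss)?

In inverse form: demand P = 203 − 5Q, supply P = 114 + 10Q.
Competitive equilibrium: 203 − 5Q = 114 + 10Q → Q* = 5.9333, P* = 173.3333.
At Q = 4.3: demand price = 203 − 5·4.3 = 181.5; supply price = 114 + 10·4.3 = 157.
ΔQ = 5.9333 − 4.3 = 1.6333; wedge = 181.5 − 157 = 24.5.
Deadweight loss = ½ × 1.6333 × 24.5 = $20.01.

$20.01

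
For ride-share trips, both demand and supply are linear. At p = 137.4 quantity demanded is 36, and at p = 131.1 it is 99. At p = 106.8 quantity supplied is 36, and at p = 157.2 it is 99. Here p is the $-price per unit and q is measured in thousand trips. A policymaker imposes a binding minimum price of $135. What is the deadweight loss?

Demand slope = (131.1 − 137.4)/(99 − 36) = −0.1, so p = 141 − 0.1q.
Supply slope = (157.2 − 106.8)/(99 − 36) = 0.8, so p = 78 + 0.8q.
Competitive equilibrium: 141 − 0.1q = 78 + 0.8q → q* = 70, p* = 134.
At the floor p = 135, quantity demanded = (141 − 135)/0.1 = 60.
Sellers' marginal cost at q' = 60: 78 + 0.8·60 = 126.
Δq = 70 − 60 = 10; wedge = 135 − 126 = 9.
Deadweight loss = ½ × 10 × 9 = $45 thousand.

$45 thousand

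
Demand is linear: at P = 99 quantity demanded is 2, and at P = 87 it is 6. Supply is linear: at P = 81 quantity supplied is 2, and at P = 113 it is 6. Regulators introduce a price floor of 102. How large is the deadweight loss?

Demand slope = (87 − 99)/(6 − 2) = −3, so P = 105 − 3Q.
Supply slope = (113 − 81)/(6 − 2) = 8, so P = 65 + 8Q.
Competitive equilibrium: 105 − 3Q = 65 + 8Q → Q* = 3.6364, P* = 94.0909.
At the floor P = 102, quantity demanded = (105 − 102)/3 = 1.
Sellers' marginal cost at Q' = 1: 65 + 8·1 = 73.
ΔQ = 3.6364 − 1 = 2.6364; wedge = 102 − 73 = 29.
The triangle = ½ × 2.6364 × 29 = 38.23.

38.23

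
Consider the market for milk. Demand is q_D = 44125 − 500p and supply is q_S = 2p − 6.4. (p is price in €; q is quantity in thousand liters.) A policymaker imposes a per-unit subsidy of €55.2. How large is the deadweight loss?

€3034.90 thousand

In inverse form: demand p = 88.25 − 0.002q, supply p = 3.2 + 0.5q.
Competitive equilibrium: 88.25 − 0.002q = 3.2 + 0.5q → q* = 169.4223, p* = 87.9112.
The subsidy lowers effective supply by 55.2: p = 0.5q − 52.
New quantity: 88.25 − 0.002q = 0.5q − 52 → q' = 279.3825.
Overproduction Δq = 279.3825 − 169.4223 = 109.9602; wedge = subsidy = 55.2.
DWL = ½ × 109.9602 × 55.2 = €3034.90 thousand.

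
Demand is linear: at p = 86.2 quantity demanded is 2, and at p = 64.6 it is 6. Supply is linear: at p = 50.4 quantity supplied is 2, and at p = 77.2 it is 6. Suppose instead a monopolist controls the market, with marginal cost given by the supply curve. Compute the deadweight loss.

Demand slope = (64.6 − 86.2)/(6 − 2) = −5.4, so p = 97 − 5.4q.
Supply slope = (77.2 − 50.4)/(6 − 2) = 6.7, so p = 37 + 6.7q.
Competitive equilibrium: 97 − 5.4q = 37 + 6.7q → q* = 4.9587, p* = 70.2231.
Marginal revenue: MR = 97 − 10.8q. Set MR = MC: 97 − 10.8q = 37 + 6.7q → q_m = 3.4286.
Price p_m = 97 − 5.4·3.4286 = 78.4856; MC(q_m) = 37 + 6.7·3.4286 = 59.9716.
Competitive q* = 4.9587, so Δq = 1.5301; wedge = 78.4856 − 59.9716 = 18.514.
Welfare loss = ½ × 1.5301 × 18.514 = 14.16.

14.16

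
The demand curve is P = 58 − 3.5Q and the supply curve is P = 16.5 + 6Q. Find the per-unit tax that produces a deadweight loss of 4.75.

Competitive equilibrium: 58 − 3.5Q = 16.5 + 6Q → Q* = 4.3684, P* = 42.7105.
A tax t gives ΔQ = t/9.5 and wedge t, so DWL = t²/19.
t²/19 = 4.75 → t² = 90.25 → t = 9.5.

9.5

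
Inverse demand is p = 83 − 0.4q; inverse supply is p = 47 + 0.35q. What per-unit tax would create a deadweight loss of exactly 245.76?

19.2

Competitive equilibrium: 83 − 0.4q = 47 + 0.35q → q* = 48, p* = 63.8.
A tax t gives Δq = t/0.75 and wedge t, so DWL = t²/1.5.
t²/1.5 = 245.76 → t² = 368.64 → t = 19.2.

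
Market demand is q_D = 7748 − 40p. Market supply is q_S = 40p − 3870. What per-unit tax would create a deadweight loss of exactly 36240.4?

60.2

In inverse form: demand p = 193.7 − 0.025q, supply p = 96.75 + 0.025q.
Competitive equilibrium: 193.7 − 0.025q = 96.75 + 0.025q → q* = 1939, p* = 145.225.
A tax t gives Δq = t/0.05 and wedge t, so DWL = t²/0.1.
t²/0.1 = 36240.4 → t² = 3624.04 → t = 60.2.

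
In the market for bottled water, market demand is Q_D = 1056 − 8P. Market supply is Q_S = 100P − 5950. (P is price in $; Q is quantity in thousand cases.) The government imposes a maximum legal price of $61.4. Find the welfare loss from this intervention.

$8129.34 thousand

In inverse form: demand P = 132 − 0.125Q, supply P = 59.5 + 0.01Q.
Competitive equilibrium: 132 − 0.125Q = 59.5 + 0.01Q → Q* = 537.037, P* = 64.8704.
At the ceiling P = 61.4, quantity supplied = (61.4 − 59.5)/0.01 = 190.
Willingness to pay at Q' = 190: 132 − 0.125·190 = 108.25.
ΔQ = 537.037 − 190 = 347.037; wedge = 108.25 − 61.4 = 46.85.
DWL = ½ × 347.037 × 46.85 = $8129.34 thousand.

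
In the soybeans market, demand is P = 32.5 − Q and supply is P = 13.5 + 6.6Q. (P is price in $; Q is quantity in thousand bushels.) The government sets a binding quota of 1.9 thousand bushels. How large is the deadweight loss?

$1.368 thousand

Competitive equilibrium: 32.5 − Q = 13.5 + 6.6Q → Q* = 2.5, P* = 30.
At Q = 1.9: demand price = 32.5 − 1·1.9 = 30.6; supply price = 13.5 + 6.6·1.9 = 26.04.
ΔQ = 2.5 − 1.9 = 0.6; wedge = 30.6 − 26.04 = 4.56.
Welfare loss = ½ × 0.6 × 4.56 = $1.368 thousand.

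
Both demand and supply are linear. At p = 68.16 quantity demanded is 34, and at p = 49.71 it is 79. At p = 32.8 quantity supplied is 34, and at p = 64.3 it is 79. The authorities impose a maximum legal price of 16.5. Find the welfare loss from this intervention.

Demand slope = (49.71 − 68.16)/(79 − 34) = −0.41, so p = 82.1 − 0.41q.
Supply slope = (64.3 − 32.8)/(79 − 34) = 0.7, so p = 9 + 0.7q.
Competitive equilibrium: 82.1 − 0.41q = 9 + 0.7q → q* = 65.8559, p* = 55.0991.
At the ceiling p = 16.5, quantity supplied = (16.5 − 9)/0.7 = 10.7143.
Willingness to pay at q' = 10.7143: 82.1 − 0.41·10.7143 = 77.7071.
Δq = 65.8559 − 10.7143 = 55.1416; wedge = 77.7071 − 16.5 = 61.2071.
The triangle = ½ × 55.1416 × 61.2071 = 1687.53.

1687.53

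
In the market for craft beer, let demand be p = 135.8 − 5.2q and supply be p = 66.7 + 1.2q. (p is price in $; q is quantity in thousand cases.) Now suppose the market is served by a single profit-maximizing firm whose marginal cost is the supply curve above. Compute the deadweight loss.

Competitive equilibrium: 135.8 − 5.2q = 66.7 + 1.2q → q* = 10.7969, p* = 79.6563.
Marginal revenue: MR = 135.8 − 10.4q. Set MR = MC: 135.8 − 10.4q = 66.7 + 1.2q → q_m = 5.9569.
Price p_m = 135.8 − 5.2·5.9569 = 104.8241; MC(q_m) = 66.7 + 1.2·5.9569 = 73.8483.
Competitive q* = 10.7969, so Δq = 4.84; wedge = 104.8241 − 73.8483 = 30.9758.
Deadweight loss = ½ × 4.84 × 30.9758 = $74.96 thousand.

$74.96 thousand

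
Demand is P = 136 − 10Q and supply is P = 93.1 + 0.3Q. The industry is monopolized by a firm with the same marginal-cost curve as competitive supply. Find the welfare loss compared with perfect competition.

21.68

Competitive equilibrium: 136 − 10Q = 93.1 + 0.3Q → Q* = 4.165, P* = 94.3495.
Marginal revenue: MR = 136 − 20Q. Set MR = MC: 136 − 20Q = 93.1 + 0.3Q → Q_m = 2.1133.
Price P_m = 136 − 10·2.1133 = 114.867; MC(Q_m) = 93.1 + 0.3·2.1133 = 93.734.
Competitive Q* = 4.165, so ΔQ = 2.0517; wedge = 114.867 − 93.734 = 21.133.
Deadweight loss = ½ × 2.0517 × 21.133 = 21.68.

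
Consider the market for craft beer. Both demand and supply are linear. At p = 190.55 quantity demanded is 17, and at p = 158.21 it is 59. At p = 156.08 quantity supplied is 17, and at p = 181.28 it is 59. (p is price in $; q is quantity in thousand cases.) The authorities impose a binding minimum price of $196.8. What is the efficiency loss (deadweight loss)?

$758.56 thousand

Demand slope = (158.21 − 190.55)/(59 − 17) = −0.77, so p = 203.64 − 0.77q.
Supply slope = (181.28 − 156.08)/(59 − 17) = 0.6, so p = 145.88 + 0.6q.
Competitive equilibrium: 203.64 − 0.77q = 145.88 + 0.6q → q* = 42.1606, p* = 171.1764.
At the floor p = 196.8, quantity demanded = (203.64 − 196.8)/0.77 = 8.8831.
Sellers' marginal cost at q' = 8.8831: 145.88 + 0.6·8.8831 = 151.2099.
Δq = 42.1606 − 8.8831 = 33.2775; wedge = 196.8 − 151.2099 = 45.5901.
DWL = ½ × 33.2775 × 45.5901 = $758.56 thousand.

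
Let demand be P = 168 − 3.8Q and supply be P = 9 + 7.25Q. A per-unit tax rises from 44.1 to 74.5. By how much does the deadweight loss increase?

163.14

Competitive equilibrium: 168 − 3.8Q = 9 + 7.25Q → Q* = 14.3891, P* = 113.3213.
For a per-unit tax t: ΔQ = t/11.05, so DWL = ½·t·(t/11.05) = t²/22.1.
At t = 44.1: DWL = 88. At t = 74.5: DWL = 251.143.
Increase = 251.143 − 88 = 163.14.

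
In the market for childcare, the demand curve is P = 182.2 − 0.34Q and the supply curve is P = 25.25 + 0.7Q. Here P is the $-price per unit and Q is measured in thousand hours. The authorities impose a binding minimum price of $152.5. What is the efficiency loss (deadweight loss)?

Competitive equilibrium: 182.2 − 0.34Q = 25.25 + 0.7Q → Q* = 150.9135, P* = 130.8894.
At the floor P = 152.5, quantity demanded = (182.2 − 152.5)/0.34 = 87.3529.
Sellers' marginal cost at Q' = 87.3529: 25.25 + 0.7·87.3529 = 86.397.
ΔQ = 150.9135 − 87.3529 = 63.5606; wedge = 152.5 − 86.397 = 66.103.
The triangle = ½ × 63.5606 × 66.103 = $2100.77 thousand.

$2100.77 thousand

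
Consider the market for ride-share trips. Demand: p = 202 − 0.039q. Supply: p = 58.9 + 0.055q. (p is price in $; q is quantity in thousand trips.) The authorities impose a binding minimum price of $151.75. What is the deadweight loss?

$2570.87 thousand

Competitive equilibrium: 202 − 0.039q = 58.9 + 0.055q → q* = 1522.3404, p* = 142.6287.
At the floor p = 151.75, quantity demanded = (202 − 151.75)/0.039 = 1288.4615.
Sellers' marginal cost at q' = 1288.4615: 58.9 + 0.055·1288.4615 = 129.7654.
Δq = 1522.3404 − 1288.4615 = 233.8789; wedge = 151.75 − 129.7654 = 21.9846.
The triangle = ½ × 233.8789 × 21.9846 = $2570.87 thousand.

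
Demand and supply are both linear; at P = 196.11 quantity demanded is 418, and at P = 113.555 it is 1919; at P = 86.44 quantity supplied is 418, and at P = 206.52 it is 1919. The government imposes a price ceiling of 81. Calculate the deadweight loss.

Demand slope = (113.555 − 196.11)/(1919 − 418) = −0.055, so P = 219.1 − 0.055Q.
Supply slope = (206.52 − 86.44)/(1919 − 418) = 0.08, so P = 53 + 0.08Q.
Competitive equilibrium: 219.1 − 0.055Q = 53 + 0.08Q → Q* = 1230.3704, P* = 151.4296.
At the ceiling P = 81, quantity supplied = (81 − 53)/0.08 = 350.
Willingness to pay at Q' = 350: 219.1 − 0.055·350 = 199.85.
ΔQ = 1230.3704 − 350 = 880.3704; wedge = 199.85 − 81 = 118.85.
Welfare loss = ½ × 880.3704 × 118.85 = 52316.01.

52316.01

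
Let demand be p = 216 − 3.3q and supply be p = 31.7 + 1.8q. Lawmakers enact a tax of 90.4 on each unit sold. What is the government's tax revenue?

1664.42

Competitive equilibrium: 216 − 3.3q = 31.7 + 1.8q → q* = 36.13725, p* = 96.74706.
With the tax, the buyer price exceeds the seller price by 90.4: (216 − 3.3q) − (31.7 + 1.8q) = 90.4 → q' = 18.41176.
Tax revenue = 90.4 × 18.41176 = 1664.42.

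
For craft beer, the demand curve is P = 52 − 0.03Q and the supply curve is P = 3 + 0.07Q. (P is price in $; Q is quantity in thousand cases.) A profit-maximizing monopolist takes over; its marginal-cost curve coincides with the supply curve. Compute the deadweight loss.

$639.32 thousand

Competitive equilibrium: 52 − 0.03Q = 3 + 0.07Q → Q* = 490, P* = 37.3.
Marginal revenue: MR = 52 − 0.06Q. Set MR = MC: 52 − 0.06Q = 3 + 0.07Q → Q_m = 376.9231.
Price P_m = 52 − 0.03·376.9231 = 40.6923; MC(Q_m) = 3 + 0.07·376.9231 = 29.3846.
Competitive Q* = 490, so ΔQ = 113.0769; wedge = 40.6923 − 29.3846 = 11.3077.
Welfare loss = ½ × 113.0769 × 11.3077 = $639.32 thousand.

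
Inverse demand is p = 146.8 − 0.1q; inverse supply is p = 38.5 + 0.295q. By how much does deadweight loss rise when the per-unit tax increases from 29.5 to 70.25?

5145.33

Competitive equilibrium: 146.8 − 0.1q = 38.5 + 0.295q → q* = 274.1772, p* = 119.3823.
For a per-unit tax t: Δq = t/0.395, so DWL = ½·t·(t/0.395) = t²/0.79.
At t = 29.5: DWL = 1101.582. At t = 70.25: DWL = 6246.915.
Increase = 6246.915 − 1101.582 = 5145.33.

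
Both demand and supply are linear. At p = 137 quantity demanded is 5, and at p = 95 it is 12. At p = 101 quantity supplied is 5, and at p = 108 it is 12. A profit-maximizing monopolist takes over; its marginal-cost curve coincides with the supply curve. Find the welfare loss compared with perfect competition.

76.70

Demand slope = (95 − 137)/(12 − 5) = −6, so p = 167 − 6q.
Supply slope = (108 − 101)/(12 − 5) = 1, so p = 96 + q.
Competitive equilibrium: 167 − 6q = 96 + q → q* = 10.1429, p* = 106.1429.
Marginal revenue: MR = 167 − 12q. Set MR = MC: 167 − 12q = 96 + q → q_m = 5.4615.
Price p_m = 167 − 6·5.4615 = 134.231; MC(q_m) = 96 + 1·5.4615 = 101.4615.
Competitive q* = 10.1429, so Δq = 4.6814; wedge = 134.231 − 101.4615 = 32.7695.
The triangle = ½ × 4.6814 × 32.7695 = 76.70.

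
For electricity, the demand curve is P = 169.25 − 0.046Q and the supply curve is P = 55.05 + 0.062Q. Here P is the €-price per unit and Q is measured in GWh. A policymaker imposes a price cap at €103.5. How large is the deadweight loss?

€4112.19

Competitive equilibrium: 169.25 − 0.046Q = 55.05 + 0.062Q → Q* = 1057.40741, P* = 120.60926.
At the ceiling P = 103.5, quantity supplied = (103.5 − 55.05)/0.062 = 781.45161.
Willingness to pay at Q' = 781.45161: 169.25 − 0.046·781.45161 = 133.30323.
ΔQ = 1057.40741 − 781.45161 = 275.9558; wedge = 133.30323 − 103.5 = 29.80323.
Welfare loss = ½ × 275.9558 × 29.80323 = €4112.19.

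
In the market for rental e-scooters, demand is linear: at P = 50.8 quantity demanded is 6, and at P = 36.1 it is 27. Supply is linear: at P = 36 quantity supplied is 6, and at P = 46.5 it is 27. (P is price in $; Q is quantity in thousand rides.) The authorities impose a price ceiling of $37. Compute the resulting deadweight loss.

Demand slope = (36.1 − 50.8)/(27 − 6) = −0.7, so P = 55 − 0.7Q.
Supply slope = (46.5 − 36)/(27 − 6) = 0.5, so P = 33 + 0.5Q.
Competitive equilibrium: 55 − 0.7Q = 33 + 0.5Q → Q* = 18.3333, P* = 42.1667.
At the ceiling P = 37, quantity supplied = (37 − 33)/0.5 = 8.
Willingness to pay at Q' = 8: 55 − 0.7·8 = 49.4.
ΔQ = 18.3333 − 8 = 10.3333; wedge = 49.4 − 37 = 12.4.
Deadweight loss = ½ × 10.3333 × 12.4 = $64.07 thousand.

$64.07 thousand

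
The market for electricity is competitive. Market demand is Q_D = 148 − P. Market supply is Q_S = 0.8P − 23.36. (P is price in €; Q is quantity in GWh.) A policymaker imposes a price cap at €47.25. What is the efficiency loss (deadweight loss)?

In inverse form: demand P = 148 − Q, supply P = 29.2 + 1.25Q.
Competitive equilibrium: 148 − Q = 29.2 + 1.25Q → Q* = 52.8, P* = 95.2.
At the ceiling P = 47.25, quantity supplied = (47.25 − 29.2)/1.25 = 14.44.
Willingness to pay at Q' = 14.44: 148 − 1·14.44 = 133.56.
ΔQ = 52.8 − 14.44 = 38.36; wedge = 133.56 − 47.25 = 86.31.
Deadweight loss = ½ × 38.36 × 86.31 = €1655.43.

€1655.43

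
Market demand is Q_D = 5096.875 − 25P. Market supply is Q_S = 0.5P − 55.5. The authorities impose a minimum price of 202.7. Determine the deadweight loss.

266.10

In inverse form: demand P = 203.875 − 0.04Q, supply P = 111 + 2Q.
Competitive equilibrium: 203.875 − 0.04Q = 111 + 2Q → Q* = 45.527, P* = 202.0539.
At the floor P = 202.7, quantity demanded = (203.875 − 202.7)/0.04 = 29.375.
Sellers' marginal cost at Q' = 29.375: 111 + 2·29.375 = 169.75.
ΔQ = 45.527 − 29.375 = 16.152; wedge = 202.7 − 169.75 = 32.95.
Welfare loss = ½ × 16.152 × 32.95 = 266.10.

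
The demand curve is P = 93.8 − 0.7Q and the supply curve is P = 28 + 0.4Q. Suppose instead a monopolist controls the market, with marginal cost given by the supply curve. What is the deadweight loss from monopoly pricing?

Competitive equilibrium: 93.8 − 0.7Q = 28 + 0.4Q → Q* = 59.8182, P* = 51.9273.
Marginal revenue: MR = 93.8 − 1.4Q. Set MR = MC: 93.8 − 1.4Q = 28 + 0.4Q → Q_m = 36.5556.
Price P_m = 93.8 − 0.7·36.5556 = 68.2111; MC(Q_m) = 28 + 0.4·36.5556 = 42.6222.
Competitive Q* = 59.8182, so ΔQ = 23.2626; wedge = 68.2111 − 42.6222 = 25.5889.
The triangle = ½ × 23.2626 × 25.5889 = 297.63.

297.63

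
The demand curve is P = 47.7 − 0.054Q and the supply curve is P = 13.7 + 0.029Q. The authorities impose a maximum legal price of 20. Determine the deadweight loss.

1536.19

Competitive equilibrium: 47.7 − 0.054Q = 13.7 + 0.029Q → Q* = 409.63855, P* = 25.57952.
At the ceiling P = 20, quantity supplied = (20 − 13.7)/0.029 = 217.24138.
Willingness to pay at Q' = 217.24138: 47.7 − 0.054·217.24138 = 35.96897.
ΔQ = 409.63855 − 217.24138 = 192.39717; wedge = 35.96897 − 20 = 15.96897.
DWL = ½ × 192.39717 × 15.96897 = 1536.19.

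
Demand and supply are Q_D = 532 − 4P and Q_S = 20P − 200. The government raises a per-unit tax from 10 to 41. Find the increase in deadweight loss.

2635

In inverse form: demand P = 133 − 0.25Q, supply P = 10 + 0.05Q.
Competitive equilibrium: 133 − 0.25Q = 10 + 0.05Q → Q* = 410, P* = 30.5.
For a per-unit tax t: ΔQ = t/0.3, so DWL = ½·t·(t/0.3) = t²/0.6.
At t = 10: DWL = 166.667. At t = 41: DWL = 2801.667.
Increase = 2801.667 − 166.667 = 2635.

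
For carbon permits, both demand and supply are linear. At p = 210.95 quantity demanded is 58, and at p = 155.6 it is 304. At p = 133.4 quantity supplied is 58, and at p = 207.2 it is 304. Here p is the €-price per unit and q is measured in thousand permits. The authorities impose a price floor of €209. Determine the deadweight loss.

Demand slope = (155.6 − 210.95)/(304 − 58) = −0.225, so p = 224 − 0.225q.
Supply slope = (207.2 − 133.4)/(304 − 58) = 0.3, so p = 116 + 0.3q.
Competitive equilibrium: 224 − 0.225q = 116 + 0.3q → q* = 205.7143, p* = 177.7143.
At the floor p = 209, quantity demanded = (224 − 209)/0.225 = 66.6667.
Sellers' marginal cost at q' = 66.6667: 116 + 0.3·66.6667 = 136.
Δq = 205.7143 − 66.6667 = 139.0476; wedge = 209 − 136 = 73.
DWL = ½ × 139.0476 × 73 = €5075.24 thousand.

€5075.24 thousand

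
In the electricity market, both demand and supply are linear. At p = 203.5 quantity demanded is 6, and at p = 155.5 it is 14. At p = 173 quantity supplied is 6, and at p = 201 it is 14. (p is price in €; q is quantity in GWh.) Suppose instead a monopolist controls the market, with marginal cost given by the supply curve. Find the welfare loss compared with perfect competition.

Demand slope = (155.5 − 203.5)/(14 − 6) = −6, so p = 239.5 − 6q.
Supply slope = (201 − 173)/(14 − 6) = 3.5, so p = 152 + 3.5q.
Competitive equilibrium: 239.5 − 6q = 152 + 3.5q → q* = 9.2105, p* = 184.2368.
Marginal revenue: MR = 239.5 − 12q. Set MR = MC: 239.5 − 12q = 152 + 3.5q → q_m = 5.6452.
Price p_m = 239.5 − 6·5.6452 = 205.6288; MC(q_m) = 152 + 3.5·5.6452 = 171.7582.
Competitive q* = 9.2105, so Δq = 3.5653; wedge = 205.6288 − 171.7582 = 33.8706.
The triangle = ½ × 3.5653 × 33.8706 = €60.38.

€60.38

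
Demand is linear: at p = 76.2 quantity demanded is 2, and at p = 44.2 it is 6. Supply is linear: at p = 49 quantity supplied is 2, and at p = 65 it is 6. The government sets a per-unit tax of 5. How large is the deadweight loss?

Demand slope = (44.2 − 76.2)/(6 − 2) = −8, so p = 92.2 − 8q.
Supply slope = (65 − 49)/(6 − 2) = 4, so p = 41 + 4q.
Competitive equilibrium: 92.2 − 8q = 41 + 4q → q* = 4.2667, p* = 58.0667.
With the tax, the buyer price exceeds the seller price by 5: (92.2 − 8q) − (41 + 4q) = 5 → q' = 3.85.
Δq = 4.2667 − 3.85 = 0.4167; the wedge equals the tax, 5.
Welfare loss = ½ × 0.4167 × 5 = 1.04.

1.04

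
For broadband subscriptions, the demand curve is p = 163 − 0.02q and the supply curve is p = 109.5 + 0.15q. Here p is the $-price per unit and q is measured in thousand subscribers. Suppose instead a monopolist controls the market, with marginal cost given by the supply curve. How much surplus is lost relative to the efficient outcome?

Competitive equilibrium: 163 − 0.02q = 109.5 + 0.15q → q* = 314.7059, p* = 156.7059.
Marginal revenue: MR = 163 − 0.04q. Set MR = MC: 163 − 0.04q = 109.5 + 0.15q → q_m = 281.5789.
Price p_m = 163 − 0.02·281.5789 = 157.3684; MC(q_m) = 109.5 + 0.15·281.5789 = 151.7368.
Competitive q* = 314.7059, so Δq = 33.127; wedge = 157.3684 − 151.7368 = 5.6316.
Deadweight loss = ½ × 33.127 × 5.6316 = $93.28 thousand.

$93.28 thousand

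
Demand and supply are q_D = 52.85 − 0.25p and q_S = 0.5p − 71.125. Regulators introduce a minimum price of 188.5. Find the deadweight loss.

100.92

In inverse form: demand p = 211.4 − 4q, supply p = 142.25 + 2q.
Competitive equilibrium: 211.4 − 4q = 142.25 + 2q → q* = 11.525, p* = 165.3.
At the floor p = 188.5, quantity demanded = (211.4 − 188.5)/4 = 5.725.
Sellers' marginal cost at q' = 5.725: 142.25 + 2·5.725 = 153.7.
Δq = 11.525 − 5.725 = 5.8; wedge = 188.5 − 153.7 = 34.8.
Deadweight loss = ½ × 5.8 × 34.8 = 100.92.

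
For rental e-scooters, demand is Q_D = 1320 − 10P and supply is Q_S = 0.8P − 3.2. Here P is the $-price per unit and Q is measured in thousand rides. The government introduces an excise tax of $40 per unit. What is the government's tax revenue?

In inverse form: demand P = 132 − 0.1Q, supply P = 4 + 1.25Q.
Competitive equilibrium: 132 − 0.1Q = 4 + 1.25Q → Q* = 94.8148, P* = 122.5185.
With the tax, the buyer price exceeds the seller price by 40: (132 − 0.1Q) − (4 + 1.25Q) = 40 → Q' = 65.1852.
Tax revenue = 40 × 65.1852 = $2607.41 thousand.

$2607.41 thousand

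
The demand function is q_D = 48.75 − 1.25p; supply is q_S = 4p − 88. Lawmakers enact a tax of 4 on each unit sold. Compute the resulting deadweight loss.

In inverse form: demand p = 39 − 0.8q, supply p = 22 + 0.25q.
Competitive equilibrium: 39 − 0.8q = 22 + 0.25q → q* = 16.1905, p* = 26.0476.
With the tax, the buyer price exceeds the seller price by 4: (39 − 0.8q) − (22 + 0.25q) = 4 → q' = 12.381.
Δq = 16.1905 − 12.381 = 3.8095; the wedge equals the tax, 4.
DWL = ½ × 3.8095 × 4 = 7.62.

7.62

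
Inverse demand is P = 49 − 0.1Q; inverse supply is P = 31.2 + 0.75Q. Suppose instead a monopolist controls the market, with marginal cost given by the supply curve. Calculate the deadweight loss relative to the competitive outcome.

Competitive equilibrium: 49 − 0.1Q = 31.2 + 0.75Q → Q* = 20.9412, P* = 46.9059.
Marginal revenue: MR = 49 − 0.2Q. Set MR = MC: 49 − 0.2Q = 31.2 + 0.75Q → Q_m = 18.7368.
Price P_m = 49 − 0.1·18.7368 = 47.1263; MC(Q_m) = 31.2 + 0.75·18.7368 = 45.2526.
Competitive Q* = 20.9412, so ΔQ = 2.2044; wedge = 47.1263 − 45.2526 = 1.8737.
The triangle = ½ × 2.2044 × 1.8737 = 2.07.

2.07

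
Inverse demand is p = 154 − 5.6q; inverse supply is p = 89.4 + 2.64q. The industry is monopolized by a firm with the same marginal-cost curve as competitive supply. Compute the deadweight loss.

41.46

Competitive equilibrium: 154 − 5.6q = 89.4 + 2.64q → q* = 7.8398, p* = 110.0971.
Marginal revenue: MR = 154 − 11.2q. Set MR = MC: 154 − 11.2q = 89.4 + 2.64q → q_m = 4.6676.
Price p_m = 154 − 5.6·4.6676 = 127.8614; MC(q_m) = 89.4 + 2.64·4.6676 = 101.7225.
Competitive q* = 7.8398, so Δq = 3.1722; wedge = 127.8614 − 101.7225 = 26.1389.
Deadweight loss = ½ × 3.1722 × 26.1389 = 41.46.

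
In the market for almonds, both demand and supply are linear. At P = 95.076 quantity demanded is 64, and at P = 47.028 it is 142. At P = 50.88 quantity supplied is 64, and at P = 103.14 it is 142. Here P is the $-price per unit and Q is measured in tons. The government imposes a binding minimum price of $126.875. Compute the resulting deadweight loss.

$4754.39

Demand slope = (47.028 − 95.076)/(142 − 64) = −0.616, so P = 134.5 − 0.616Q.
Supply slope = (103.14 − 50.88)/(142 − 64) = 0.67, so P = 8 + 0.67Q.
Competitive equilibrium: 134.5 − 0.616Q = 8 + 0.67Q → Q* = 98.367, P* = 73.9059.
At the floor P = 126.875, quantity demanded = (134.5 − 126.875)/0.616 = 12.3782.
Sellers' marginal cost at Q' = 12.3782: 8 + 0.67·12.3782 = 16.2934.
ΔQ = 98.367 − 12.3782 = 85.9888; wedge = 126.875 − 16.2934 = 110.5816.
The triangle = ½ × 85.9888 × 110.5816 = $4754.39.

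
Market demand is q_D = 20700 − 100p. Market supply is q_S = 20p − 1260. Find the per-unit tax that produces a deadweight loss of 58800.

In inverse form: demand p = 207 − 0.01q, supply p = 63 + 0.05q.
Competitive equilibrium: 207 − 0.01q = 63 + 0.05q → q* = 2400, p* = 183.
A tax t gives Δq = t/0.06 and wedge t, so DWL = t²/0.12.
t²/0.12 = 58800 → t² = 7056 → t = 84.

84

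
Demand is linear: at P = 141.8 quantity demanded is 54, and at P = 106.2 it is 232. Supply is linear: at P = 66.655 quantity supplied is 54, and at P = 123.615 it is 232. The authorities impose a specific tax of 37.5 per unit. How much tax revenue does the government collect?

4739.78

Demand slope = (106.2 − 141.8)/(232 − 54) = −0.2, so P = 152.6 − 0.2Q.
Supply slope = (123.615 − 66.655)/(232 − 54) = 0.32, so P = 49.375 + 0.32Q.
Competitive equilibrium: 152.6 − 0.2Q = 49.375 + 0.32Q → Q* = 198.5096, P* = 112.8981.
With the tax, the buyer price exceeds the seller price by 37.5: (152.6 − 0.2Q) − (49.375 + 0.32Q) = 37.5 → Q' = 126.3942.
Tax revenue = 37.5 × 126.3942 = 4739.78.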